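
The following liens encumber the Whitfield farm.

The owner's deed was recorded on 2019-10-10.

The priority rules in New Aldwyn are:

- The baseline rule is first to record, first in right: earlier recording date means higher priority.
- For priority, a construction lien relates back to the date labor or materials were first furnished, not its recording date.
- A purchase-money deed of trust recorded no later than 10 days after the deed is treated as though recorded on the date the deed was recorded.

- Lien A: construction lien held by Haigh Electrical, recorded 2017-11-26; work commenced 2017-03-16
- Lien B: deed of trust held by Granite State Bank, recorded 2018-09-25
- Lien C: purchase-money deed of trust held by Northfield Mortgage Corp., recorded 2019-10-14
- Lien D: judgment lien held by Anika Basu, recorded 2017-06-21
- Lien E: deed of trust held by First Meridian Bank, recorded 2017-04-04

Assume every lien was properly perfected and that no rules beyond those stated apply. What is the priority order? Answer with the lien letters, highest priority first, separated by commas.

First, effective dates: A relates back to 2017-03-16 (work commenced); C's effective date is the deed date, 2019-10-10.
By effective date: A (2017-03-16), E (2017-04-04), D (2017-06-21), B (2018-09-25), C (2019-10-10).

A, E, D, B, C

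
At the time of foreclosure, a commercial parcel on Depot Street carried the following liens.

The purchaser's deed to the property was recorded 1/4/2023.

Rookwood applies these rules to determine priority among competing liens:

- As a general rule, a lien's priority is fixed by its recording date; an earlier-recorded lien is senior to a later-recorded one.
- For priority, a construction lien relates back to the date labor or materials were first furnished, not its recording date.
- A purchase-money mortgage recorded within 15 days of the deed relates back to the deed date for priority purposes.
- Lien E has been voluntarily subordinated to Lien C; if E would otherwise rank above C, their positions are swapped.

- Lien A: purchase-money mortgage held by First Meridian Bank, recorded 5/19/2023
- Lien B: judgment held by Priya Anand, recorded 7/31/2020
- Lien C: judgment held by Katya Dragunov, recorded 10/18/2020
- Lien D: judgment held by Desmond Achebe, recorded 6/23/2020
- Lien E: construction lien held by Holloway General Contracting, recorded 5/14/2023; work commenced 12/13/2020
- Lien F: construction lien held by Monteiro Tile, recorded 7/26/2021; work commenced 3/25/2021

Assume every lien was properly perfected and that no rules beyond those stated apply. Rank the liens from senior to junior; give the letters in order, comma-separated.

First, effective dates: A missed the 15-day window (135 days after the deed), so its recording date stands; E is treated as recorded 12/13/2020, the work-commencement date; F's effective date is 3/25/2021, when work began.
By effective date, earliest first: D (6/23/2020), B (7/31/2020), C (10/18/2020), E (12/13/2020), F (3/25/2021), A (5/19/2023).
Since E is not senior to C, the subordination leaves the order unchanged.

D, B, C, E, F, A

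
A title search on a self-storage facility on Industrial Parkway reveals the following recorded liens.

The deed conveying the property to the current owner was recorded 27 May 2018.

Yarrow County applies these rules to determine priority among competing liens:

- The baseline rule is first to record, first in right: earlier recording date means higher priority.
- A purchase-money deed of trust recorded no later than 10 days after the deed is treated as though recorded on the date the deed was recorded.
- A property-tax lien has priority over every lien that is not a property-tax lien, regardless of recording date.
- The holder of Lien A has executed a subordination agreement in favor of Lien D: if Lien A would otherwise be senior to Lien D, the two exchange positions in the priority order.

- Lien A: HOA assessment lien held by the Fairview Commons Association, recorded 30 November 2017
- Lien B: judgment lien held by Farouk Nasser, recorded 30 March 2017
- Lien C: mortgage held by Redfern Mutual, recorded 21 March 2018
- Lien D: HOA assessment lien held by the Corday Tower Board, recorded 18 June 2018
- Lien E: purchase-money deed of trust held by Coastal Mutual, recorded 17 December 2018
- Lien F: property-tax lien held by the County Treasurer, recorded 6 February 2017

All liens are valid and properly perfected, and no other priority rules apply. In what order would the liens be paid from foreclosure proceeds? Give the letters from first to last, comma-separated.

Effective dates: E was recorded 204 days after the deed, outside the 10-day window, so it keeps its recording date.
F, as a property-tax lien, has superpriority and ranks first.
Ordering the rest by effective date: B (30 March 2017), A (30 November 2017), C (21 March 2018), D (18 June 2018), E (17 December 2018).
A would otherwise be senior to D, so under the subordination agreement A and D exchange positions.

F, B, D, C, A, E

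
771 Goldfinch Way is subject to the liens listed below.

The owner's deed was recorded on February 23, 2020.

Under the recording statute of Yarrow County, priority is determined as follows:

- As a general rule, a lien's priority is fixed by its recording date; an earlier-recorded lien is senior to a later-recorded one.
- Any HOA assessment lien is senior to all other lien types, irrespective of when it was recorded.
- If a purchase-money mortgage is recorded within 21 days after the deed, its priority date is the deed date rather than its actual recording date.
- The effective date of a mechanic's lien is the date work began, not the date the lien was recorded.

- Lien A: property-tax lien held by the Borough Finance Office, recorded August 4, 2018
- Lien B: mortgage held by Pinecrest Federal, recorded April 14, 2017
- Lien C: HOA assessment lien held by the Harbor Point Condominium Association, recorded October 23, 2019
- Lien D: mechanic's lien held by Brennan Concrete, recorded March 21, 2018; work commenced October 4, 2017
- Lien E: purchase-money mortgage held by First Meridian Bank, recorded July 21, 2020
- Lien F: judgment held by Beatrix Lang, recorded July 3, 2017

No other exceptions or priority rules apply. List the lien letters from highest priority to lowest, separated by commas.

Effective dates after the stated exceptions: D relates back to October 4, 2017 (work commenced); E was recorded 149 days after the deed — beyond 21 days — so no relation-back applies.
As an HOA assessment lien, C is senior to every other lien.
Among the remaining liens, by effective date: B (April 14, 2017), F (July 3, 2017), D (October 4, 2017), A (August 4, 2018), E (July 21, 2020).

C, B, F, D, A, E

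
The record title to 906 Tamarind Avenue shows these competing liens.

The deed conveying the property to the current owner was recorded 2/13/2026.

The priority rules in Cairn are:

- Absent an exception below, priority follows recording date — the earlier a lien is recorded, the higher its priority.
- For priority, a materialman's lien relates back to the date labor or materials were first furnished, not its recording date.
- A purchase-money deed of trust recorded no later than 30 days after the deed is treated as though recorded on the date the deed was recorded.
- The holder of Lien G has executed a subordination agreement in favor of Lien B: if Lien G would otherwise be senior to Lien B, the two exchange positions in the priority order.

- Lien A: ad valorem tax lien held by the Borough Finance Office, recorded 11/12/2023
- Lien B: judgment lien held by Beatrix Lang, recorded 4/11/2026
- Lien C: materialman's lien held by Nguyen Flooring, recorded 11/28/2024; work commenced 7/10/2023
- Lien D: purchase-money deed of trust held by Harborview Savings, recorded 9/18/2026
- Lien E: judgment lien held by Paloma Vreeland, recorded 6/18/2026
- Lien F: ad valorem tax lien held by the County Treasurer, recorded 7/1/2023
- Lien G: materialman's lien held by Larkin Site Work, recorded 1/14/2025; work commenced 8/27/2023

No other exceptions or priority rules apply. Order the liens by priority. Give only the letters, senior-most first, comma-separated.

F, C, B, A, G, E, D

First, effective dates: C relates back to 7/10/2023 (work commenced); D missed the 30-day window (217 days after the deed), so its recording date stands; G's effective date is 8/27/2023, when work began.
By effective date: F (7/1/2023), C (7/10/2023), G (8/27/2023), A (11/12/2023), B (4/11/2026), E (6/18/2026), D (9/18/2026).
G is senior to B before the subordination, so the two trade places.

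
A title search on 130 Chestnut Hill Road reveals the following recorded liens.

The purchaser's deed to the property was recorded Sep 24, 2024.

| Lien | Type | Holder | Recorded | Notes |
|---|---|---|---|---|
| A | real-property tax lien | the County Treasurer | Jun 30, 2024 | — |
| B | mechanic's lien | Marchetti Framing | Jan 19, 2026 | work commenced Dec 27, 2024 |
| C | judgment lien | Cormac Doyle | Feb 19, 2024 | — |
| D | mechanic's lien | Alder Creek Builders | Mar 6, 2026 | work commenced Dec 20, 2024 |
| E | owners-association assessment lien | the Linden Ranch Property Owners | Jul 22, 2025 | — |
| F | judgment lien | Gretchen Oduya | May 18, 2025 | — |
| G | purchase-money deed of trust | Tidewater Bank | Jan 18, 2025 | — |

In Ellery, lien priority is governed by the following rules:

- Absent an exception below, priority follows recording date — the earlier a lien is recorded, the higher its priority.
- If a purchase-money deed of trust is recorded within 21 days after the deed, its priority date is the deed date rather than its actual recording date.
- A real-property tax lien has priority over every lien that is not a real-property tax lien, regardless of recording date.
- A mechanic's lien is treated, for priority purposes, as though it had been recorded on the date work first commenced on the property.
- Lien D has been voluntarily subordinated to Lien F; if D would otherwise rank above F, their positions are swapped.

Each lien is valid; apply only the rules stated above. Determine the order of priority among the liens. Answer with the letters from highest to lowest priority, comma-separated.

A, C, F, B, G, D, E

Adjusting effective dates: B relates back to Dec 27, 2024 (work commenced); D is treated as recorded Dec 20, 2024, the work-commencement date; G was recorded 116 days after the deed, outside the 21-day window, so it keeps its recording date.
A is a real-property tax lien and takes priority over every other lien.
The other liens, earliest effective date first: C (Feb 19, 2024), D (Dec 20, 2024), B (Dec 27, 2024), G (Jan 18, 2025), F (May 18, 2025), E (Jul 22, 2025).
D is senior to F before the subordination, so the two trade places.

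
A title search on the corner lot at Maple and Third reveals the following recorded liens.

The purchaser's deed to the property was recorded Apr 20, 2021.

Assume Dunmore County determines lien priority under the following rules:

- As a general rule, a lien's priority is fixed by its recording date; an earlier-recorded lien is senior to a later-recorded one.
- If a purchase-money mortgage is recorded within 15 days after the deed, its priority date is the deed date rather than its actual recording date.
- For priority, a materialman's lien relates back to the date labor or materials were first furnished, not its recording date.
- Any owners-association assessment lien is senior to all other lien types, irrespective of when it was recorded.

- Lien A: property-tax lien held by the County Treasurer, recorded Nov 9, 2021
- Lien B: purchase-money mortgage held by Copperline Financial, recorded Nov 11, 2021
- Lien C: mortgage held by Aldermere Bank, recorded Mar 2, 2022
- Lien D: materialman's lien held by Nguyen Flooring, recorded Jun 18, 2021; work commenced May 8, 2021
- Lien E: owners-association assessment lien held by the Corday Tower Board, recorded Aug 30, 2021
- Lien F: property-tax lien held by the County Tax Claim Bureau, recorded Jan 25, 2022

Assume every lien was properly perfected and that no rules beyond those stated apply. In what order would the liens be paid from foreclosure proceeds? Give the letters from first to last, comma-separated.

First, effective dates: B was recorded 205 days after the deed, outside the 15-day window, so it keeps its recording date; D's effective date is May 8, 2021, when work began.
E, as an owners-association assessment lien, has superpriority and ranks first.
Among the remaining liens, by effective date: D (May 8, 2021), A (Nov 9, 2021), B (Nov 11, 2021), F (Jan 25, 2022), C (Mar 2, 2022).

E, D, A, B, F, C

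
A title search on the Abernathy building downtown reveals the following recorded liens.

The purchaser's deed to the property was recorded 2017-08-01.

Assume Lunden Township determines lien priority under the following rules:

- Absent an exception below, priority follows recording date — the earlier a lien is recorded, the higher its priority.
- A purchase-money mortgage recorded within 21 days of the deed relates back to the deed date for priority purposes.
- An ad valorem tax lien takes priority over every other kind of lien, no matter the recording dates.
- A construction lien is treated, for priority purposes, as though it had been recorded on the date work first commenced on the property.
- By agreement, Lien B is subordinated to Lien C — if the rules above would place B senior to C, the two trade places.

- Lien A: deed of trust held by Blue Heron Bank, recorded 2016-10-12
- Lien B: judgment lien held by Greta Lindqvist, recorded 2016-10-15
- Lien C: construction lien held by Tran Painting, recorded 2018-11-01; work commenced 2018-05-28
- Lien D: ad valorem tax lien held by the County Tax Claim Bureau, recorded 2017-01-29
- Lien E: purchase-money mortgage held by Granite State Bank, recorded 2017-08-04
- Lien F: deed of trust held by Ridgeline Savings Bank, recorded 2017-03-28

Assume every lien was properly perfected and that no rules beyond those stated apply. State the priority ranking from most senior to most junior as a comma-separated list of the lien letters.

D, A, C, F, E, B

Adjusting effective dates: C is treated as recorded 2018-05-28, the work-commencement date; E relates back to the deed date 2017-08-01.
D, as an ad valorem tax lien, has superpriority and ranks first.
Ordering the rest by effective date: A (2016-10-12), B (2016-10-15), F (2017-03-28), E (2017-08-01), C (2018-05-28).
Because B would otherwise rank above C, the subordination swaps them.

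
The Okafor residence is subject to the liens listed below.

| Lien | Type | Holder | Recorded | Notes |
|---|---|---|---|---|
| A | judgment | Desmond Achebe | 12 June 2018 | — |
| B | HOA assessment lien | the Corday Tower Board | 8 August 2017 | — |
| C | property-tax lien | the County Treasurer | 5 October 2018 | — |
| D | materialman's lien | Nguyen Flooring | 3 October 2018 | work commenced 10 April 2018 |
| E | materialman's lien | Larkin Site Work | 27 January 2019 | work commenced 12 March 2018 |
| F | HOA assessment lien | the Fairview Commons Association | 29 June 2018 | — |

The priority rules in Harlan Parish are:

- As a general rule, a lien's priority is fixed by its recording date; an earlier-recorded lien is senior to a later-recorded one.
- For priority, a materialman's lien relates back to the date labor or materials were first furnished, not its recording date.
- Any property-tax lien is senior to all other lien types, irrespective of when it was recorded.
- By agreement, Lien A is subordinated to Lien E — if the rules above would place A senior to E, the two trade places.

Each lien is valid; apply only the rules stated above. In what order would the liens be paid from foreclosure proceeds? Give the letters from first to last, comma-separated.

C, B, E, D, A, F

Effective dates after the stated exceptions: D is treated as recorded 10 April 2018, the work-commencement date; E's effective date is 12 March 2018, when work began.
As a property-tax lien, C is senior to every other lien.
Ordering the rest by effective date: B (8 August 2017), E (12 March 2018), D (10 April 2018), A (12 June 2018), F (29 June 2018).
Since A is not senior to E, the subordination leaves the order unchanged.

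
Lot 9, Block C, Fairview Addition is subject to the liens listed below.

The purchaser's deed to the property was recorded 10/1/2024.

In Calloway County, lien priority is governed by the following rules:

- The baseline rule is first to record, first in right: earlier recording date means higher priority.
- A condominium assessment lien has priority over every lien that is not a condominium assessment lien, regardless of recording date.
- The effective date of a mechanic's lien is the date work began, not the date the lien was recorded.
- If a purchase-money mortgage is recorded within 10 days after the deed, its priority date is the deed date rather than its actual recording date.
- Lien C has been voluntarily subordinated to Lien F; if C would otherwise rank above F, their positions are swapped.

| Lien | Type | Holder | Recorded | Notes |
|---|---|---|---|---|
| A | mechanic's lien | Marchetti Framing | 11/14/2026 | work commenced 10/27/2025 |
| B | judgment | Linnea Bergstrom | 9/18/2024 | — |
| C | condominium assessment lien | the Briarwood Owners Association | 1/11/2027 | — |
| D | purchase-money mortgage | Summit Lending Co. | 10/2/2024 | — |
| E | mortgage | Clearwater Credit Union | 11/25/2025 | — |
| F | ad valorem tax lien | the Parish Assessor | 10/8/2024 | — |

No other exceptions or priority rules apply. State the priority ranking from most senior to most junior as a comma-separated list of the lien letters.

F, B, D, C, A, E

Effective dates: A's effective date is 10/27/2025, when work began; D relates back to the deed date 10/1/2024.
C, as a condominium assessment lien, has superpriority and ranks first.
Ordering the rest by effective date: B (9/18/2024), D (10/1/2024), F (10/8/2024), A (10/27/2025), E (11/25/2025).
C would otherwise be senior to F, so under the subordination agreement C and F exchange positions.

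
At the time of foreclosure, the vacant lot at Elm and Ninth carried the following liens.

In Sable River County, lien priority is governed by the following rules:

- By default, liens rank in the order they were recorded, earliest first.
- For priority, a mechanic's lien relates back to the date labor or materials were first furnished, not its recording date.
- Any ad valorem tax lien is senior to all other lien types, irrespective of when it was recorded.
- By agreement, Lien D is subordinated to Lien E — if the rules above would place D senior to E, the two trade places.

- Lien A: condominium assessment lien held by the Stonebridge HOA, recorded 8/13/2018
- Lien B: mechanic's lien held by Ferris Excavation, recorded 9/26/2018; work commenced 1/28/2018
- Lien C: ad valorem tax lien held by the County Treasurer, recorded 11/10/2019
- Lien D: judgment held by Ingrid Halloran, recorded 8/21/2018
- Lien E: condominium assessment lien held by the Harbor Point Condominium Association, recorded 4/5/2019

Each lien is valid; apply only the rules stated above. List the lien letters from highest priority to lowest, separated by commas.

Effective dates after the stated exceptions: B relates back to 1/28/2018 (work commenced).
C, as an ad valorem tax lien, has superpriority and ranks first.
Remaining liens by effective date: B (1/28/2018), A (8/13/2018), D (8/21/2018), E (4/5/2019).
D is senior to E before the subordination, so the two trade places.

C, B, A, E, D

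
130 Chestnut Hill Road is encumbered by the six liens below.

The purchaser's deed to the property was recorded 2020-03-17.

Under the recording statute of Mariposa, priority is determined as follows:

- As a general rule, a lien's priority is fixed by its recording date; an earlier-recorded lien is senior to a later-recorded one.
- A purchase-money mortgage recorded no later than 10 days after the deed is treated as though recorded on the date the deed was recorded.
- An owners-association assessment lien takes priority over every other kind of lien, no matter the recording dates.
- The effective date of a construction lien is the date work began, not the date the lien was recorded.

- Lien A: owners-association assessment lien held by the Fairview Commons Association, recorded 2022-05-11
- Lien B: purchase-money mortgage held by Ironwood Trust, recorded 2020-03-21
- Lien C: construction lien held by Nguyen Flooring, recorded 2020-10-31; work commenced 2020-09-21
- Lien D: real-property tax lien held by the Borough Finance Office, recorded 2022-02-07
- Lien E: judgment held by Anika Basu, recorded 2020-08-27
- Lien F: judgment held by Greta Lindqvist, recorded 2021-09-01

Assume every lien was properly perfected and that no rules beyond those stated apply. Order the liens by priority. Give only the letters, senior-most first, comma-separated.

First, effective dates: B relates back to the deed date 2020-03-17; C relates back to 2020-09-21 (work commenced).
A is an owners-association assessment lien, so it outranks all other liens regardless of date.
Remaining liens by effective date: B (2020-03-17), E (2020-08-27), C (2020-09-21), F (2021-09-01), D (2022-02-07).

A, B, E, C, F, D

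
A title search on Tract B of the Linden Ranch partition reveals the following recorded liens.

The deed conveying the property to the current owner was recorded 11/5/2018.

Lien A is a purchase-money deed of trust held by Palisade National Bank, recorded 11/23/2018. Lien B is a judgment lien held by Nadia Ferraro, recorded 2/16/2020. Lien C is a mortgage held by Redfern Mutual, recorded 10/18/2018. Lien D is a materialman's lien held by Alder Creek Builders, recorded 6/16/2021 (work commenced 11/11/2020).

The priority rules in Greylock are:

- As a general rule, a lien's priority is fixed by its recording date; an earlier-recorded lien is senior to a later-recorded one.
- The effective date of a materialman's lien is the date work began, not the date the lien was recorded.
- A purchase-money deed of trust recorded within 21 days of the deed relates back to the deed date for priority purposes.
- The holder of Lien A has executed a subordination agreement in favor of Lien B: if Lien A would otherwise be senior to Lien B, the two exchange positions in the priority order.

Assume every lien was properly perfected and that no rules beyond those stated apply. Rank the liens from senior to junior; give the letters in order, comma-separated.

Effective dates: A was recorded within the 21-day window, so its effective date is the deed date 11/5/2018; D relates back to 11/11/2020 (work commenced).
By effective date, earliest first: C (10/18/2018), A (11/5/2018), B (2/16/2020), D (11/11/2020).
A would otherwise be senior to B, so under the subordination agreement A and B exchange positions.

C, B, A, D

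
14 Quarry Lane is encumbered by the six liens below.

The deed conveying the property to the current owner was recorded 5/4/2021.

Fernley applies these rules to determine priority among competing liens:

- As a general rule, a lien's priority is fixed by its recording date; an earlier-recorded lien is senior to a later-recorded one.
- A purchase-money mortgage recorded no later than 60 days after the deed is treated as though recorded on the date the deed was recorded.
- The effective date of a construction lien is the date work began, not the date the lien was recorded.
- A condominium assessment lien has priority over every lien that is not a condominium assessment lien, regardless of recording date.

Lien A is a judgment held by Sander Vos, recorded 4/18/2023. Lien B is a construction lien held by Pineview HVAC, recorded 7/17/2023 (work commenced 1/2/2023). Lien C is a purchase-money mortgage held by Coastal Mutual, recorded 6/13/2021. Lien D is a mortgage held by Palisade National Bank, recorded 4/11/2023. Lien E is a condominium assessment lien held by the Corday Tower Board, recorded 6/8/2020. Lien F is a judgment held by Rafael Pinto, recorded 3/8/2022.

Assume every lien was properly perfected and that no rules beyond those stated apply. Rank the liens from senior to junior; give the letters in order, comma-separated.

Effective dates after the stated exceptions: B is treated as recorded 1/2/2023, the work-commencement date; C relates back to the deed date 5/4/2021.
E is a condominium assessment lien and takes priority over every other lien.
Among the remaining liens, by effective date: C (5/4/2021), F (3/8/2022), B (1/2/2023), D (4/11/2023), A (4/18/2023).

E, C, F, B, D, A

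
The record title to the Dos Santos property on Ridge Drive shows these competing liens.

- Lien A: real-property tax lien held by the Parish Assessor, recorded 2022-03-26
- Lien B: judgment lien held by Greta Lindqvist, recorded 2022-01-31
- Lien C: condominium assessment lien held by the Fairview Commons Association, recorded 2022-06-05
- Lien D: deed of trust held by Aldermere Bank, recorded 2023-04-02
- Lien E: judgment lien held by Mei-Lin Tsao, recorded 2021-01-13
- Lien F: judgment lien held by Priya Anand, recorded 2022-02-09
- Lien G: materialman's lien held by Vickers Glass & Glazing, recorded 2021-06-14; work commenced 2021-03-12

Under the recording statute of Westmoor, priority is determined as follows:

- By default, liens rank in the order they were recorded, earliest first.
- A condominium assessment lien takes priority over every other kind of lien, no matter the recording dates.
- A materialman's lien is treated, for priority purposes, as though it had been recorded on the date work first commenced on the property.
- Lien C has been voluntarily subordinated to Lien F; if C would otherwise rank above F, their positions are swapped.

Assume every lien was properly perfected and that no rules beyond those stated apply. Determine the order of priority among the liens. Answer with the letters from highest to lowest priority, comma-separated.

Adjusting effective dates: G relates back to 2021-03-12 (work commenced).
C is a condominium assessment lien, so it outranks all other liens regardless of date.
Remaining liens by effective date: E (2021-01-13), G (2021-03-12), B (2022-01-31), F (2022-02-09), A (2022-03-26), D (2023-04-02).
C would otherwise be senior to F, so under the subordination agreement C and F exchange positions.

F, E, G, B, C, A, D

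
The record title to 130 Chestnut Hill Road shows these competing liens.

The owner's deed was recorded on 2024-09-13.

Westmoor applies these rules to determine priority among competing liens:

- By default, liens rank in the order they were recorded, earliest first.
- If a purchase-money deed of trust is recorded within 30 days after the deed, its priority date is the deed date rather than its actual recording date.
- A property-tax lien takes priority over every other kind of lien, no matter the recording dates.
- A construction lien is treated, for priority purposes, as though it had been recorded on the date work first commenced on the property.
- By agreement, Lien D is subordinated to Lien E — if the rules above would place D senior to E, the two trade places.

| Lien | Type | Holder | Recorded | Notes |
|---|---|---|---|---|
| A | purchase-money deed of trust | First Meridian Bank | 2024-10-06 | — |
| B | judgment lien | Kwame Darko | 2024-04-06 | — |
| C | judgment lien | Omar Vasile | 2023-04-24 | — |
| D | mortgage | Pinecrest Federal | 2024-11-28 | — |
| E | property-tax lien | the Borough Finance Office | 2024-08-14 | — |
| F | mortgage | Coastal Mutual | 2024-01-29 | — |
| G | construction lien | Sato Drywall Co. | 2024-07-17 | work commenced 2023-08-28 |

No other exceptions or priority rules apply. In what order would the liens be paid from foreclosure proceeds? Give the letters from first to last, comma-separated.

E, C, G, F, B, A, D

First, effective dates: A's effective date is the deed date, 2024-09-13; G relates back to 2023-08-28 (work commenced).
As a property-tax lien, E is senior to every other lien.
Among the remaining liens, by effective date: C (2023-04-24), G (2023-08-28), F (2024-01-29), B (2024-04-06), A (2024-09-13), D (2024-11-28).
D already ranks below E; the subordination has no effect.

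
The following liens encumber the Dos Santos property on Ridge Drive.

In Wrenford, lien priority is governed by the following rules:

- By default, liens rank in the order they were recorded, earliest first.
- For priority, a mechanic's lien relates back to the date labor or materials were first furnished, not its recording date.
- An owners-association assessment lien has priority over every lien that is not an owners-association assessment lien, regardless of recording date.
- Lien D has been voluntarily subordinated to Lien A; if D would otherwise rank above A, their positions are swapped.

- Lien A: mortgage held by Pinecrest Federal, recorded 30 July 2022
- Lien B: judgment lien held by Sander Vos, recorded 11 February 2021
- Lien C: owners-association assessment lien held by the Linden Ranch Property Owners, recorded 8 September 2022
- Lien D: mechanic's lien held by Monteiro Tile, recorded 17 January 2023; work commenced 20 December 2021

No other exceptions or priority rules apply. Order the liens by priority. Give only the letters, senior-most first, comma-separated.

C, B, A, D

Effective dates: D is treated as recorded 20 December 2021, the work-commencement date.
C is an owners-association assessment lien and takes priority over every other lien.
Among the remaining liens, by effective date: B (11 February 2021), D (20 December 2021), A (30 July 2022).
Because D would otherwise rank above A, the subordination swaps them.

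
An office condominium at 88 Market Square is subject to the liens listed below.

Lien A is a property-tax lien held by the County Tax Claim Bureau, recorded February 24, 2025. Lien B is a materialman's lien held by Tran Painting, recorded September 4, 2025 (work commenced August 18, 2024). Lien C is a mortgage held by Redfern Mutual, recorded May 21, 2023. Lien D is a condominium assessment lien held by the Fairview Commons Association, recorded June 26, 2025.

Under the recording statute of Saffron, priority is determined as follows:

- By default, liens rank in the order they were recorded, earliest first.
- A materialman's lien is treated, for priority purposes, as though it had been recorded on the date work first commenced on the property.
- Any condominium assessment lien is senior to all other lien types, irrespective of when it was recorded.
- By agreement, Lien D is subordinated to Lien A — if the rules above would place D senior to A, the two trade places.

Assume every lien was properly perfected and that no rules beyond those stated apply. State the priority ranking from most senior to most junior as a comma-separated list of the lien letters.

First, effective dates: B's effective date is August 18, 2024, when work began.
D is a condominium assessment lien and takes priority over every other lien.
Remaining liens by effective date: C (May 21, 2023), B (August 18, 2024), A (February 24, 2025).
D is senior to A before the subordination, so the two trade places.

A, C, B, D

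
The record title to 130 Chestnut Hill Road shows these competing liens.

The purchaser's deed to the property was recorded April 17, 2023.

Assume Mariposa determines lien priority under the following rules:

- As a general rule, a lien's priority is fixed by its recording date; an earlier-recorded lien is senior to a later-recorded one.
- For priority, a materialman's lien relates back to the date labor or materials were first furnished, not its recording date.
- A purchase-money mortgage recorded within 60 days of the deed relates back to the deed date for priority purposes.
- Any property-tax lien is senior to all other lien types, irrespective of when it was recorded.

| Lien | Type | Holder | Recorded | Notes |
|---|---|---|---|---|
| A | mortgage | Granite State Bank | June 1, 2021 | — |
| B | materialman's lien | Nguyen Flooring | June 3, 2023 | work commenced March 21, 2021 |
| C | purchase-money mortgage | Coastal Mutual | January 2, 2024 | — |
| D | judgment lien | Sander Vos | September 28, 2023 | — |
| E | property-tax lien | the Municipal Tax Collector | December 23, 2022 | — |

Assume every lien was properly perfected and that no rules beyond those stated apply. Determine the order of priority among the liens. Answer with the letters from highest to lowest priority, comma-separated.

Effective dates after the stated exceptions: B relates back to March 21, 2021 (work commenced); C was recorded 260 days after the deed, outside the 60-day window, so it keeps its recording date.
E is a property-tax lien and takes priority over every other lien.
Ordering the rest by effective date: B (March 21, 2021), A (June 1, 2021), D (September 28, 2023), C (January 2, 2024).

E, B, A, D, C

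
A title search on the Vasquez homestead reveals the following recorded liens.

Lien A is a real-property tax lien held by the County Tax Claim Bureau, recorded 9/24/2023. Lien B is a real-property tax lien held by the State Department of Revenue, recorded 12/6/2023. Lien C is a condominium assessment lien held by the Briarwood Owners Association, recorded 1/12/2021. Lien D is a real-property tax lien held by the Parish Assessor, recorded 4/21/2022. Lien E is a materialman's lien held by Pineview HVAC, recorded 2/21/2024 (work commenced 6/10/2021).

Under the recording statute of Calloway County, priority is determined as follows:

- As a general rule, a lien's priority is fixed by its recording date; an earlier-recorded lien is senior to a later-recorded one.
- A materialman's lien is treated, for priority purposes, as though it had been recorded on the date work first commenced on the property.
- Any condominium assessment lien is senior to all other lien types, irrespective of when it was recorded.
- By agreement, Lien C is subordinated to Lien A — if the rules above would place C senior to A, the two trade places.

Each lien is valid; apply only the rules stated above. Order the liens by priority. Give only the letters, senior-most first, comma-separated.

First, effective dates: E's effective date is 6/10/2021, when work began.
As a condominium assessment lien, C is senior to every other lien.
Remaining liens by effective date: E (6/10/2021), D (4/21/2022), A (9/24/2023), B (12/6/2023).
C would otherwise be senior to A, so under the subordination agreement C and A exchange positions.

A, E, D, C, B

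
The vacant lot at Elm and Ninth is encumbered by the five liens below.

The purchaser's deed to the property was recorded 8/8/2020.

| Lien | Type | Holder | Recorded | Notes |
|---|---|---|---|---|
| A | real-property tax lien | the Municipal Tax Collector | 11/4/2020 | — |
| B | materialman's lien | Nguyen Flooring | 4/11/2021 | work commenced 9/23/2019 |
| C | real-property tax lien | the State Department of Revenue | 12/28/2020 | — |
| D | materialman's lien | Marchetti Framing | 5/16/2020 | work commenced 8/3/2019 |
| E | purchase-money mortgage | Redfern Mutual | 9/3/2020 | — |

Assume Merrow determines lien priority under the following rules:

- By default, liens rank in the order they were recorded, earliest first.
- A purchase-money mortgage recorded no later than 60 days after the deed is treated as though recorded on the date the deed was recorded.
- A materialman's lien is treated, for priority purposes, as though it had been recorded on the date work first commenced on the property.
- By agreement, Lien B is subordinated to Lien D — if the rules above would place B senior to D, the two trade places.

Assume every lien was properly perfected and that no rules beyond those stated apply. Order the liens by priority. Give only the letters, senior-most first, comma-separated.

Effective dates: B relates back to 9/23/2019 (work commenced); D's effective date is 8/3/2019, when work began; E's effective date is the deed date, 8/8/2020.
Ordering by effective date: D (8/3/2019), B (9/23/2019), E (8/8/2020), A (11/4/2020), C (12/28/2020).
Since B is not senior to D, the subordination leaves the order unchanged.

D, B, E, A, C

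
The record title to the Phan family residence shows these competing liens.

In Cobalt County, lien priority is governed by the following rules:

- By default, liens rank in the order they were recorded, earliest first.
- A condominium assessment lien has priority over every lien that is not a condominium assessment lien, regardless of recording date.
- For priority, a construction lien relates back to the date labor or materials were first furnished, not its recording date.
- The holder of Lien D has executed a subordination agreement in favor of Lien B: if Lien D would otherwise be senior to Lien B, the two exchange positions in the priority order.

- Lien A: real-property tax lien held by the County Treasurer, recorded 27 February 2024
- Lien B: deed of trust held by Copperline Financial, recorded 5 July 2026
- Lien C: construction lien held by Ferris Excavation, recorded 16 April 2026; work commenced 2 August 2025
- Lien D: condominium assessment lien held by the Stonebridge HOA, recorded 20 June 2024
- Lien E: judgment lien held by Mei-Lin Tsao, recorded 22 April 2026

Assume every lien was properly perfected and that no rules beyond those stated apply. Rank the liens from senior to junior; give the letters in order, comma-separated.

B, A, C, E, D

Effective dates: C is treated as recorded 2 August 2025, the work-commencement date.
D is a condominium assessment lien and takes priority over every other lien.
Remaining liens by effective date: A (27 February 2024), C (2 August 2025), E (22 April 2026), B (5 July 2026).
D would otherwise be senior to B, so under the subordination agreement D and B exchange positions.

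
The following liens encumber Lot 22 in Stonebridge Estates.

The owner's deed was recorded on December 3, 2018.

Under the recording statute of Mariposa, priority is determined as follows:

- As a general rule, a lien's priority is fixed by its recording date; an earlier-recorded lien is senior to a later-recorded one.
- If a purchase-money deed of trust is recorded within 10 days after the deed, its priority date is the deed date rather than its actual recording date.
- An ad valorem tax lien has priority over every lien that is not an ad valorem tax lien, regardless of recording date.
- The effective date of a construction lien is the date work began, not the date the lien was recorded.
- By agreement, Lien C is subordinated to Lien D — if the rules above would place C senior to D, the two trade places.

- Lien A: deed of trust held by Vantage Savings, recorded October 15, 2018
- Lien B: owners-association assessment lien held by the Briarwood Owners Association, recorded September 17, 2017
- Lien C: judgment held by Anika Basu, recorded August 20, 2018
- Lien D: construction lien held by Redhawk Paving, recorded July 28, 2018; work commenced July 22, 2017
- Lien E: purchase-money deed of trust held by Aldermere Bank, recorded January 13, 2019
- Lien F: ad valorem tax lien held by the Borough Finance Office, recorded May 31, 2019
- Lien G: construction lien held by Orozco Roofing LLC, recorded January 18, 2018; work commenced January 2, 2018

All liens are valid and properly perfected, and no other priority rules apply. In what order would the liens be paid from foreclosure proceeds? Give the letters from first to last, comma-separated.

F, D, B, G, C, A, E

Adjusting effective dates: D is treated as recorded July 22, 2017, the work-commencement date; E was recorded 41 days after the deed, outside the 10-day window, so it keeps its recording date; G is treated as recorded January 2, 2018, the work-commencement date.
F is an ad valorem tax lien and takes priority over every other lien.
The other liens, earliest effective date first: D (July 22, 2017), B (September 17, 2017), G (January 2, 2018), C (August 20, 2018), A (October 15, 2018), E (January 13, 2019).
C is already junior to D, so the subordination agreement changes nothing.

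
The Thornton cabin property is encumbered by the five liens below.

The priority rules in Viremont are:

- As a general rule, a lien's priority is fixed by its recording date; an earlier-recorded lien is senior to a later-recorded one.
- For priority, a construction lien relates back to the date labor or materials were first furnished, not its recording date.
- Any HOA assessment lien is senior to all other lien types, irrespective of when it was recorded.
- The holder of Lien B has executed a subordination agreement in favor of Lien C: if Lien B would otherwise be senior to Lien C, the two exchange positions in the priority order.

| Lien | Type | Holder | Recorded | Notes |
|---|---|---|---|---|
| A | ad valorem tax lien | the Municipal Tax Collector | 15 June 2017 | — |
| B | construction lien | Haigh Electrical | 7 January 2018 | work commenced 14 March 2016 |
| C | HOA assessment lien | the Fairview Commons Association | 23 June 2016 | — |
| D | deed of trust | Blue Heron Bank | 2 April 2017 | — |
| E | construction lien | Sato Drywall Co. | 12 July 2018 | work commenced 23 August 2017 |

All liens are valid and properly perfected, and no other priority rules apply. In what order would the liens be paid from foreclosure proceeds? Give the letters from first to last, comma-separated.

C, B, D, A, E

Effective dates: B relates back to 14 March 2016 (work commenced); E relates back to 23 August 2017 (work commenced).
C, as an HOA assessment lien, has superpriority and ranks first.
Ordering the rest by effective date: B (14 March 2016), D (2 April 2017), A (15 June 2017), E (23 August 2017).
B already ranks below C; the subordination has no effect.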